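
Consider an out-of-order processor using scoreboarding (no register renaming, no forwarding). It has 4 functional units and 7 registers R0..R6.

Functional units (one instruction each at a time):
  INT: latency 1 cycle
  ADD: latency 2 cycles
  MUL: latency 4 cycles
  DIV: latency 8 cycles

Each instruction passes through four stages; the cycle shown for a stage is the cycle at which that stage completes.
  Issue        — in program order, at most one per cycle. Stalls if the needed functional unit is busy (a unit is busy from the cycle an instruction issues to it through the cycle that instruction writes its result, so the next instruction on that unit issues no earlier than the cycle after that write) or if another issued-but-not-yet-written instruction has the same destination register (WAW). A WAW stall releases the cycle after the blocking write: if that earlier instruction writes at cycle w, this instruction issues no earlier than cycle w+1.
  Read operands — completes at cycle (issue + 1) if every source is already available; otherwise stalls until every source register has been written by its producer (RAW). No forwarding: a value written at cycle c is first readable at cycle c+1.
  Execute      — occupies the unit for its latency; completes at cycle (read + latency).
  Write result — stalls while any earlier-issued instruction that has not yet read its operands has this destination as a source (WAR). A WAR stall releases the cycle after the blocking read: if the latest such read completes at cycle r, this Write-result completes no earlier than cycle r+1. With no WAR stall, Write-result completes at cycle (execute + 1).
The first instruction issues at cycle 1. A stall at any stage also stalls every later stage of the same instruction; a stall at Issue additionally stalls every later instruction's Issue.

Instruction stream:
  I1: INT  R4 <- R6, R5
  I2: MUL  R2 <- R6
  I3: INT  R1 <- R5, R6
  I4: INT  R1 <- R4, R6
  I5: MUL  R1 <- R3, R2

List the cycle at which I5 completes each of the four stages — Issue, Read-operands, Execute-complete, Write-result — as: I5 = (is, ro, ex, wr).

cycle 1: I1→INT
cycle 2: I1 RO, I2→MUL
cycle 3: I1 EX, I2 RO
cycle 4: I1 WR R4
cycle 5: I3→INT
cycle 6: I3 RO
cycle 7: I2 EX, I3 EX
cycle 8: I2 WR R2, I3 WR R1
cycle 9: I4→INT
cycle 10: I4 RO
cycle 11: I4 EX
cycle 12: I4 WR R1
cycle 13: I5→MUL
cycle 14: I5 RO
cycle 18: I5 EX
cycle 19: I5 WR R1

I5 = (13, 14, 18, 19)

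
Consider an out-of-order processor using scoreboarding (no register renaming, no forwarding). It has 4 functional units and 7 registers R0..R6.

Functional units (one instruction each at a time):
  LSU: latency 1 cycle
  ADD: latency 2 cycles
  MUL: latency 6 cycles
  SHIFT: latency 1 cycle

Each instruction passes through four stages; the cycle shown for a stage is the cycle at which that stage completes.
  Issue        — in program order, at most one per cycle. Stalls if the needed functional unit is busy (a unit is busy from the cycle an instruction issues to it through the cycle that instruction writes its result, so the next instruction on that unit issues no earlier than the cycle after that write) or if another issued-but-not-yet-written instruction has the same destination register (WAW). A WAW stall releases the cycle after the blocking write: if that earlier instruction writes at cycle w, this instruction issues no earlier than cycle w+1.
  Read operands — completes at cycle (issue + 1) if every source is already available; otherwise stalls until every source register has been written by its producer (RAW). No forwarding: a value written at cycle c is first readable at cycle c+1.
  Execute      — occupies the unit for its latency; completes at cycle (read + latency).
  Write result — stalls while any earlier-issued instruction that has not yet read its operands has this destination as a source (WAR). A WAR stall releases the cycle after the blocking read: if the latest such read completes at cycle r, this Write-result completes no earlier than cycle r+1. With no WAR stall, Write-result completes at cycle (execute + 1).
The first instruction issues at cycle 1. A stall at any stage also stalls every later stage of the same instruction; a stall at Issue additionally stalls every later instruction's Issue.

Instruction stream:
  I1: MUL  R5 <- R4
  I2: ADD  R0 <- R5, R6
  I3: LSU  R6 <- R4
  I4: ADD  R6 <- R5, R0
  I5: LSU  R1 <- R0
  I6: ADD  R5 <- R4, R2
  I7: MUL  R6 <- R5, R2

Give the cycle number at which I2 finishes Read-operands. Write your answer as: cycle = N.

cycle = 10

I1 -> (1, 2, 8, 9)
I2 -> (2, 10, 12, 13)  // RAW R5: wait I1 write@9
I3 -> (3, 4, 5, 11)  // WAR R6: wait I2 read@10
I4 -> (14, 15, 17, 18)  // struct: ADD busy until I2 writes@13
I5 -> (15, 16, 17, 18)
I6 -> (19, 20, 22, 23)  // struct: ADD busy until I4 writes@18
I7 -> (20, 24, 30, 31)  // RAW R5: wait I6 write@23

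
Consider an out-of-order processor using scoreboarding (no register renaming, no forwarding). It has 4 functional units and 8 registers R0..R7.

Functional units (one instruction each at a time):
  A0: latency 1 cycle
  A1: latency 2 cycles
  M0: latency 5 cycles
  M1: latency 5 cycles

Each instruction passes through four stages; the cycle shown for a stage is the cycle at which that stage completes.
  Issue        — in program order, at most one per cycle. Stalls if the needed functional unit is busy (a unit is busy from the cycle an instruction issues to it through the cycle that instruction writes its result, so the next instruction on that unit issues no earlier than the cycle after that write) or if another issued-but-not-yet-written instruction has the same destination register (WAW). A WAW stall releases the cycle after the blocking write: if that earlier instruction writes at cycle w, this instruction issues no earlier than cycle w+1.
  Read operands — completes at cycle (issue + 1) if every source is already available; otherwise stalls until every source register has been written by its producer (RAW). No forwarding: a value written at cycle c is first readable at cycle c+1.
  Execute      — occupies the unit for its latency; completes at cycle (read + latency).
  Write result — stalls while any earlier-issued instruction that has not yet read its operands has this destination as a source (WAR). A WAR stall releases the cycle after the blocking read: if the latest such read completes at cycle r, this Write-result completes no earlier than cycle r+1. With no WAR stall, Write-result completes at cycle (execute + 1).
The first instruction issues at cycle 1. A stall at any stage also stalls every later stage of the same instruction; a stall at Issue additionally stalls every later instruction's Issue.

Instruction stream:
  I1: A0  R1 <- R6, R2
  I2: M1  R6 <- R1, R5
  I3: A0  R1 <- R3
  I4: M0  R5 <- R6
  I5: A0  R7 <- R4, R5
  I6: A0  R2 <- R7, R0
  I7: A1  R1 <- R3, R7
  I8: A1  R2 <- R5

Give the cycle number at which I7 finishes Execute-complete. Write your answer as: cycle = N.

cycle = 26

[I1] 1/2/3/4
[I2] 2/5/10/11  (RAW R1: wait I1 write@4)
[I3] 5/6/7/8  (struct: A0 busy until I1 writes@4)
[I4] 6/12/17/18  (RAW R6: wait I2 write@11)
[I5] 9/19/20/21  (struct: A0 busy until I3 writes@8; RAW R5: wait I4 write@18)
[I6] 22/23/24/25  (struct: A0 busy until I5 writes@21)
[I7] 23/24/26/27
[I8] 28/29/31/32  (struct: A1 busy until I7 writes@27)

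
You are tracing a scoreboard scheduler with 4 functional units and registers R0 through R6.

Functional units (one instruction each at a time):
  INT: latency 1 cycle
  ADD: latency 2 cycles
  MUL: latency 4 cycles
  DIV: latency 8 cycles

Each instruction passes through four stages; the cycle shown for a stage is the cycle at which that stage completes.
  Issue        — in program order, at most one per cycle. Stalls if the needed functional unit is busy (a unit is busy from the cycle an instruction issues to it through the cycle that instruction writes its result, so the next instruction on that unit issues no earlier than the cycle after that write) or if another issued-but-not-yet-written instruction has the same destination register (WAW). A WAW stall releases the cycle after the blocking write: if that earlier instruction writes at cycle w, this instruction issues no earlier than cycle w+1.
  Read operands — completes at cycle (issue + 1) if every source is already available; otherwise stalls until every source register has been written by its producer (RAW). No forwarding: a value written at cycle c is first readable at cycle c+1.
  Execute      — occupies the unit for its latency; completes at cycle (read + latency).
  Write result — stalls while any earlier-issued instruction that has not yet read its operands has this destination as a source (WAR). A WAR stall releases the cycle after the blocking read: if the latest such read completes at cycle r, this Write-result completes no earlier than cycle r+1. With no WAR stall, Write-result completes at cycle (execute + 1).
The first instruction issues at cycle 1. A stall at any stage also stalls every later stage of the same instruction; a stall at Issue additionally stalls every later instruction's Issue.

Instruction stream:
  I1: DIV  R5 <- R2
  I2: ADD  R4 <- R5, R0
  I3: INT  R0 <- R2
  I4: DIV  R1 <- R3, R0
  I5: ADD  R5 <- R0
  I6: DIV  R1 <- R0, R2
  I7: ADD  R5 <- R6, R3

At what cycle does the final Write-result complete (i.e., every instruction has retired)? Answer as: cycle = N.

I1: IS=1 RO=2 EX=10 WR=11
I2: IS=2 RO=12 EX=14 WR=15  [RAW R5: wait I1 write@11]
I3: IS=3 RO=4 EX=5 WR=13  [WAR R0: wait I2 read@12]
I4: IS=12 RO=14 EX=22 WR=23  [struct: DIV busy until I1 writes@11; RAW R0: wait I3 write@13]
I5: IS=16 RO=17 EX=19 WR=20  [struct: ADD busy until I2 writes@15]
I6: IS=24 RO=25 EX=33 WR=34  [struct: DIV busy until I4 writes@23]
I7: IS=25 RO=26 EX=28 WR=29

cycle = 34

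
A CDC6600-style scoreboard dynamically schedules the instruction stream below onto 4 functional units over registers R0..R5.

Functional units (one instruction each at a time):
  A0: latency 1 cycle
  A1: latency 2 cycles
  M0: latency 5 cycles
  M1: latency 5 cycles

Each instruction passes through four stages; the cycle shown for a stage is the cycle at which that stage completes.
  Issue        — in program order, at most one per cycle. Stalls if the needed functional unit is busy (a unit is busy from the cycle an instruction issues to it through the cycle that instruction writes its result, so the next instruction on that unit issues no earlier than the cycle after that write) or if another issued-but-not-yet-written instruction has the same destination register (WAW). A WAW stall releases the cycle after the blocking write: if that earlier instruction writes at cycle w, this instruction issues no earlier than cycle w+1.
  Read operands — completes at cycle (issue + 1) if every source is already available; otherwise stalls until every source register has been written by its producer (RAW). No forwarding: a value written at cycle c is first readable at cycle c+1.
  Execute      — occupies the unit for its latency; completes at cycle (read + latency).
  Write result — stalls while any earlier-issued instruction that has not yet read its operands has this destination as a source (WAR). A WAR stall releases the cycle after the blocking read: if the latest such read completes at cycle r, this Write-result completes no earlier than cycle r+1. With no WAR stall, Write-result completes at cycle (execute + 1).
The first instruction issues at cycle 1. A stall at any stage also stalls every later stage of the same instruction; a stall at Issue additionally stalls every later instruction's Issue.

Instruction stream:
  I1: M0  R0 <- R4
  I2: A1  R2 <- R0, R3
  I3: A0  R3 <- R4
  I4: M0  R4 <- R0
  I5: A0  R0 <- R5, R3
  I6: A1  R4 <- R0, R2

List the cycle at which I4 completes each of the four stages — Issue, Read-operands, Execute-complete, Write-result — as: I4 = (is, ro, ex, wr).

cycle 1: issue I1 (M0)
cycle 2: I1 read-ops | issue I2 (A1)
cycle 3: issue I3 (A0)
cycle 4: I3 read-ops
cycle 5: I3 finished on A0
cycle 7: I1 finished on M0
cycle 8: I1→R0
cycle 9: I2 read-ops | issue I4 (M0)
cycle 10: I3→R3 | I4 read-ops
cycle 11: I2 finished on A1 | issue I5 (A0)
cycle 12: I2→R2 | I5 read-ops
cycle 13: I5 finished on A0
cycle 14: I5→R0
cycle 15: I4 finished on M0
cycle 16: I4→R4
cycle 17: issue I6 (A1)
cycle 18: I6 read-ops
cycle 20: I6 finished on A1
cycle 21: I6→R4

I4 = (9, 10, 15, 16)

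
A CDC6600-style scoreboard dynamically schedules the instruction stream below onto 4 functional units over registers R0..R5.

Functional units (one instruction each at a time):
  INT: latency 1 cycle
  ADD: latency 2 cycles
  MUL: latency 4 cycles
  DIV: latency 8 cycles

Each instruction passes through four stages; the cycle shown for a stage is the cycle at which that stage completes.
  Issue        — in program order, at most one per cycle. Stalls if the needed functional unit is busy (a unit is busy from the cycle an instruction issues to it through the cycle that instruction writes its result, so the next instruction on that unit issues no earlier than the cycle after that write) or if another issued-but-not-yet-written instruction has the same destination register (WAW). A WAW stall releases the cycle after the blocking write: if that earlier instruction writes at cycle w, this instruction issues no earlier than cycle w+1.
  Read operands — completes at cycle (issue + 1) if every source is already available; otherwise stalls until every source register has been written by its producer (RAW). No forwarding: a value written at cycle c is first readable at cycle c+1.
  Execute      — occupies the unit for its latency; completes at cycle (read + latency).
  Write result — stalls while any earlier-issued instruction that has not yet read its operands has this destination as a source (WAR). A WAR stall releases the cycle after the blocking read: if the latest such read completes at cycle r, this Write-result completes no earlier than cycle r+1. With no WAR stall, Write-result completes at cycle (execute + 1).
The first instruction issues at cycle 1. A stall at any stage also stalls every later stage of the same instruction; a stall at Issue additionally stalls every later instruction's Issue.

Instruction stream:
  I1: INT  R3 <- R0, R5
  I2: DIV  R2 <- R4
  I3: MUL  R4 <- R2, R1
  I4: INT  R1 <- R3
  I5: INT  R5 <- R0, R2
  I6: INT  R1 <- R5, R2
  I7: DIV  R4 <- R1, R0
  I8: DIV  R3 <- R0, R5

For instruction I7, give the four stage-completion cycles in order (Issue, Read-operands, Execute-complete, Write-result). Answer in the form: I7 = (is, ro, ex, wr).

c1: I1→INT
c2: I1 RO · I2→DIV
c3: I1 EX · I2 RO · I3→MUL
c4: I1 WR R3
c5: I4→INT
c6: I4 RO
c7: I4 EX
c11: I2 EX
c12: I2 WR R2
c13: I3 RO
c14: I4 WR R1
c15: I5→INT
c16: I5 RO
c17: I3 EX · I5 EX
c18: I3 WR R4 · I5 WR R5
c19: I6→INT
c20: I6 RO · I7→DIV
c21: I6 EX
c22: I6 WR R1
c23: I7 RO
c31: I7 EX
c32: I7 WR R4
c33: I8→DIV
c34: I8 RO
c42: I8 EX
c43: I8 WR R3

I7 = (20, 23, 31, 32)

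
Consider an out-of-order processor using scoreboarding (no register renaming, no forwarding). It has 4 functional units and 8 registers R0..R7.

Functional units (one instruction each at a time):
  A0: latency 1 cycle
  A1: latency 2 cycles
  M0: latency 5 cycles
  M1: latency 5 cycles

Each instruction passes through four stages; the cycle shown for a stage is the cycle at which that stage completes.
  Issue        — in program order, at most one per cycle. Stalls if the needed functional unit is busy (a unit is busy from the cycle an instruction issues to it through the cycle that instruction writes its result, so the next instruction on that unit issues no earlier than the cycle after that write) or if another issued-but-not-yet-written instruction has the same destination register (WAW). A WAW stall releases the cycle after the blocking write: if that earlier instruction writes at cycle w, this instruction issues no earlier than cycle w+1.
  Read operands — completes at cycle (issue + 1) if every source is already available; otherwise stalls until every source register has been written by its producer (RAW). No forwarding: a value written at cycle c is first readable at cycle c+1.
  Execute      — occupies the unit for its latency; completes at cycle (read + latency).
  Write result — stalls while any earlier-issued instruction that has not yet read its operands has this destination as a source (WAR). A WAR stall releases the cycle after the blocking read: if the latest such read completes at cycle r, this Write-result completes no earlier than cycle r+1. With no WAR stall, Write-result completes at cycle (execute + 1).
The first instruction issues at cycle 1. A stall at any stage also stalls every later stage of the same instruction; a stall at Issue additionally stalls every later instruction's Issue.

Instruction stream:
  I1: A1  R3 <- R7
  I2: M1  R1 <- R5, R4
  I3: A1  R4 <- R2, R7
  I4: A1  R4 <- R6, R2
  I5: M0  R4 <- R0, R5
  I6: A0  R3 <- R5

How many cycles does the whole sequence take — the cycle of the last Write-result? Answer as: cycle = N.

1) issue 1, read 2, done 4, write 5
2) issue 2, read 3, done 8, write 9
3) issue 6, read 7, done 9, write 10  <struct: A1 busy until I1 writes@5>
4) issue 11, read 12, done 14, write 15  <struct: A1 busy until I3 writes@10>
5) issue 16, read 17, done 22, write 23  <WAW R4: wait I4 write@15>
6) issue 17, read 18, done 19, write 20

cycle = 23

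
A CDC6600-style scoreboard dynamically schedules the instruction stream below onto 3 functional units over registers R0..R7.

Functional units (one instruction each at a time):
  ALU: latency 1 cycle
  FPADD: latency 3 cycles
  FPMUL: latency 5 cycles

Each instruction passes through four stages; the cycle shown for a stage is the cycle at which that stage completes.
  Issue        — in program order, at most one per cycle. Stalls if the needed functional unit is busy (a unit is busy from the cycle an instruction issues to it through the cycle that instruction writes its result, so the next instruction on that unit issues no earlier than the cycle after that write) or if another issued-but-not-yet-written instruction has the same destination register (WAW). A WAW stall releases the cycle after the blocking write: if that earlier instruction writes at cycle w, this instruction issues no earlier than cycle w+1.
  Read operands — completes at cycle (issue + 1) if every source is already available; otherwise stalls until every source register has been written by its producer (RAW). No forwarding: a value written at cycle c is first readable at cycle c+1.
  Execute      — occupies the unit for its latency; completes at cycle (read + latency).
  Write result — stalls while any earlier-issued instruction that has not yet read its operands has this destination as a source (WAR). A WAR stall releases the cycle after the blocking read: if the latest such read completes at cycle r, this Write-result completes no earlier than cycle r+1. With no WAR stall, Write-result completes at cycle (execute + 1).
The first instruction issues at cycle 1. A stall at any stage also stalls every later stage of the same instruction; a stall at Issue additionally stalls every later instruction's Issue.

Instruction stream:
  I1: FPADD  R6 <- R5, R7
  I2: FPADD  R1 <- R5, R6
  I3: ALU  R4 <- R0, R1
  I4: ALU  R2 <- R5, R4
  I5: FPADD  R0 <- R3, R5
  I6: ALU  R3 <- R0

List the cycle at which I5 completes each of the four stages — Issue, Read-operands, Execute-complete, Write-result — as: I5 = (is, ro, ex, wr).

I5 = (17, 18, 21, 22)

  I1 | 1 | 2 | 5 | 6
  I2 | 7 | 8 | 11 | 12   struct: FPADD busy until I1 writes@6
  I3 | 8 | 13 | 14 | 15   RAW R1: wait I2 write@12
  I4 | 16 | 17 | 18 | 19   struct: ALU busy until I3 writes@15
  I5 | 17 | 18 | 21 | 22
  I6 | 20 | 23 | 24 | 25   struct: ALU busy until I4 writes@19 · RAW R0: wait I5 write@22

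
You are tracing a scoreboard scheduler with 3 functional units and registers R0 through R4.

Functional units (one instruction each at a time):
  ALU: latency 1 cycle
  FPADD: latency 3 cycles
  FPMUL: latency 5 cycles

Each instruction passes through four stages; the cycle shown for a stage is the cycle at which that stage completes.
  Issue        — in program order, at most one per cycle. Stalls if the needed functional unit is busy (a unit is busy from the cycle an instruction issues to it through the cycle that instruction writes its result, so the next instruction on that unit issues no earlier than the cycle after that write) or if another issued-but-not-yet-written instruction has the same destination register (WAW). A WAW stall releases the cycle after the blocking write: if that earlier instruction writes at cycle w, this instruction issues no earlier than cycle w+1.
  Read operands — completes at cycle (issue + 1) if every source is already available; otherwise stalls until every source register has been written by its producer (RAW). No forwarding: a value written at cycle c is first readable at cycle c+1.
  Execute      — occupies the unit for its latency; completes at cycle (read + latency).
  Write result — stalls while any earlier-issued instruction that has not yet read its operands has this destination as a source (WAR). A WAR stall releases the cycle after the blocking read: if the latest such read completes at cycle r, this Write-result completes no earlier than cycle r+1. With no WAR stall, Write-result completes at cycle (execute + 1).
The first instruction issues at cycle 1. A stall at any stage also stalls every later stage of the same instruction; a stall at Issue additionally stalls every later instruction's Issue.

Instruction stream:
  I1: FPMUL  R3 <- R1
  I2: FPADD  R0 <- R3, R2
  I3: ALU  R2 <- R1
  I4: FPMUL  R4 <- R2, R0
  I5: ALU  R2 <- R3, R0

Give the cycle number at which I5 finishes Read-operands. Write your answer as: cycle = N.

cycle = 14

[I1] 1/2/7/8
[I2] 2/9/12/13  (RAW R3: wait I1 write@8)
[I3] 3/4/5/10  (WAR R2: wait I2 read@9)
[I4] 9/14/19/20  (struct: FPMUL busy until I1 writes@8; RAW R0: wait I2 write@13)
[I5] 11/14/15/16  (struct: ALU busy until I3 writes@10; RAW R0: wait I2 write@13)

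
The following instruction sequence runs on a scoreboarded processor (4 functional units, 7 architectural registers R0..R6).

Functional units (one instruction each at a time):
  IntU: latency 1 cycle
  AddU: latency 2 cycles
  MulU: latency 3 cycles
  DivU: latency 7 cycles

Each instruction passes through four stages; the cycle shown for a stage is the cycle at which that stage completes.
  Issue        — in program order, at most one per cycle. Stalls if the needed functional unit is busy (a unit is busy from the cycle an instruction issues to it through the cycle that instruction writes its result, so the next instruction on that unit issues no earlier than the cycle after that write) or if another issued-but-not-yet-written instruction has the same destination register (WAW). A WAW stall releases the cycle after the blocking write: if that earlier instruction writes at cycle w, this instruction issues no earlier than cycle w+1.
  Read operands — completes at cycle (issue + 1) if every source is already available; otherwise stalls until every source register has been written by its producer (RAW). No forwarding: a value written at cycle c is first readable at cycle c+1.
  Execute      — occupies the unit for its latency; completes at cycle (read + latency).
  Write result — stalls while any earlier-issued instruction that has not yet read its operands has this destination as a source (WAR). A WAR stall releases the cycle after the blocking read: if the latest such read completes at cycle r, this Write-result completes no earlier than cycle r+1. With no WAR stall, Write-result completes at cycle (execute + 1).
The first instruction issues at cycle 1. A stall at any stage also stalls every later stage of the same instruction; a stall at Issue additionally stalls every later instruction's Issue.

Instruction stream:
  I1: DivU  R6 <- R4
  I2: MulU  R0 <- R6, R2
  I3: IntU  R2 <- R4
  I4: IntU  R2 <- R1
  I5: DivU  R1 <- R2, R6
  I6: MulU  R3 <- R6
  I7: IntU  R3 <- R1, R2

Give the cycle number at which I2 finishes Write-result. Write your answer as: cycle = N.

cycle = 15

I1: IS=1 RO=2 EX=9 WR=10
I2: IS=2 RO=11 EX=14 WR=15  [RAW R6: wait I1 write@10]
I3: IS=3 RO=4 EX=5 WR=12  [WAR R2: wait I2 read@11]
I4: IS=13 RO=14 EX=15 WR=16  [struct: IntU busy until I3 writes@12]
I5: IS=14 RO=17 EX=24 WR=25  [RAW R2: wait I4 write@16]
I6: IS=16 RO=17 EX=20 WR=21  [struct: MulU busy until I2 writes@15]
I7: IS=22 RO=26 EX=27 WR=28  [WAW R3: wait I6 write@21; RAW R1: wait I5 write@25]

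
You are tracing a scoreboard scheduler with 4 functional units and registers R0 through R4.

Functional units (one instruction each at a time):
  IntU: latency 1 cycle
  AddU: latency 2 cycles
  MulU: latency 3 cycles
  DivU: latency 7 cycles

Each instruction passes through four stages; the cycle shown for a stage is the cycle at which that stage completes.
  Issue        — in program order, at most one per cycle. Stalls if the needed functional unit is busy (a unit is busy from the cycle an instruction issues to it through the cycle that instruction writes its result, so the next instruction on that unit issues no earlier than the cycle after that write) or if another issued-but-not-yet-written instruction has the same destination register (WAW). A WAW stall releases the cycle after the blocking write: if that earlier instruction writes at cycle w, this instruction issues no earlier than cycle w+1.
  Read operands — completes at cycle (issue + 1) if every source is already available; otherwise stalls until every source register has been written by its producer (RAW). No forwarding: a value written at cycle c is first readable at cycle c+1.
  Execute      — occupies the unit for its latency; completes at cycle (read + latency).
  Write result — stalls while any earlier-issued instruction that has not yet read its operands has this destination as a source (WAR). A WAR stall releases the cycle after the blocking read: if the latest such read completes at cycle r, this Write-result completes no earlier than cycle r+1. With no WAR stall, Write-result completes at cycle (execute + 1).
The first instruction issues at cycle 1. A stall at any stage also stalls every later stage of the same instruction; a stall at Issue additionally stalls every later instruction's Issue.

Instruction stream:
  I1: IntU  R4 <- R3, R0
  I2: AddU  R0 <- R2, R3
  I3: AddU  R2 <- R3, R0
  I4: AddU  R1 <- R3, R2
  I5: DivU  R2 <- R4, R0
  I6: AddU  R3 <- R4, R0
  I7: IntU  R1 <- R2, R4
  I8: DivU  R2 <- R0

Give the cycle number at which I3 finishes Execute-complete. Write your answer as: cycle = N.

cycle = 10

[I1] 1/2/3/4
[I2] 2/3/5/6
[I3] 7/8/10/11  (struct: AddU busy until I2 writes@6)
[I4] 12/13/15/16  (struct: AddU busy until I3 writes@11)
[I5] 13/14/21/22
[I6] 17/18/20/21  (struct: AddU busy until I4 writes@16)
[I7] 18/23/24/25  (RAW R2: wait I5 write@22)
[I8] 23/24/31/32  (struct: DivU busy until I5 writes@22)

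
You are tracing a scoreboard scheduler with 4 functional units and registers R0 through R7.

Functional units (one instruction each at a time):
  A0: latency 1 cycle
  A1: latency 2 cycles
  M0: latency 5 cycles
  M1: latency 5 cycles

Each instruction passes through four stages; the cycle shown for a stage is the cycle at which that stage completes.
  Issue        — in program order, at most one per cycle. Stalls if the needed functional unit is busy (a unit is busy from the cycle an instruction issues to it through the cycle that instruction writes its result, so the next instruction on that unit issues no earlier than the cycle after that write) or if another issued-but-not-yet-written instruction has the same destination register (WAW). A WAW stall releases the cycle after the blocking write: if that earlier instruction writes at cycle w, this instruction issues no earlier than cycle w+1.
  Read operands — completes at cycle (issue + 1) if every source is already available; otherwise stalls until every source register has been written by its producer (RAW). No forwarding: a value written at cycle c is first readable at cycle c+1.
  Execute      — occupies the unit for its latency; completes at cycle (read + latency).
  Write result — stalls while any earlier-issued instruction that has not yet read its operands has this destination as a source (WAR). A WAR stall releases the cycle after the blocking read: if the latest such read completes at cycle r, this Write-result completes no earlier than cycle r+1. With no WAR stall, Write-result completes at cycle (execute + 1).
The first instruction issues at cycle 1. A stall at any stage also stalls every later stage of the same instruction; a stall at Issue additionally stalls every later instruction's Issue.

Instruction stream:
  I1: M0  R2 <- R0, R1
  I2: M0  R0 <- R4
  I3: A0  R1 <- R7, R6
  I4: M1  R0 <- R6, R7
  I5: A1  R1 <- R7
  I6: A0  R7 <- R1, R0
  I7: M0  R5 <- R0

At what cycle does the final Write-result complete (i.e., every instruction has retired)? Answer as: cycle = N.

c1: I1 dispatched to M0
c2: I1 operands ready
c7: I1 complete
c8: R2←I1
c9: I2 dispatched to M0
c10: I2 operands ready, I3 dispatched to A0
c11: I3 operands ready
c12: I3 complete
c13: R1←I3
c15: I2 complete
c16: R0←I2
c17: I4 dispatched to M1
c18: I4 operands ready, I5 dispatched to A1
c19: I5 operands ready, I6 dispatched to A0
c20: I7 dispatched to M0
c21: I5 complete
c22: R1←I5
c23: I4 complete
c24: R0←I4
c25: I6 operands ready, I7 operands ready
c26: I6 complete
c27: R7←I6
c30: I7 complete
c31: R5←I7

cycle = 31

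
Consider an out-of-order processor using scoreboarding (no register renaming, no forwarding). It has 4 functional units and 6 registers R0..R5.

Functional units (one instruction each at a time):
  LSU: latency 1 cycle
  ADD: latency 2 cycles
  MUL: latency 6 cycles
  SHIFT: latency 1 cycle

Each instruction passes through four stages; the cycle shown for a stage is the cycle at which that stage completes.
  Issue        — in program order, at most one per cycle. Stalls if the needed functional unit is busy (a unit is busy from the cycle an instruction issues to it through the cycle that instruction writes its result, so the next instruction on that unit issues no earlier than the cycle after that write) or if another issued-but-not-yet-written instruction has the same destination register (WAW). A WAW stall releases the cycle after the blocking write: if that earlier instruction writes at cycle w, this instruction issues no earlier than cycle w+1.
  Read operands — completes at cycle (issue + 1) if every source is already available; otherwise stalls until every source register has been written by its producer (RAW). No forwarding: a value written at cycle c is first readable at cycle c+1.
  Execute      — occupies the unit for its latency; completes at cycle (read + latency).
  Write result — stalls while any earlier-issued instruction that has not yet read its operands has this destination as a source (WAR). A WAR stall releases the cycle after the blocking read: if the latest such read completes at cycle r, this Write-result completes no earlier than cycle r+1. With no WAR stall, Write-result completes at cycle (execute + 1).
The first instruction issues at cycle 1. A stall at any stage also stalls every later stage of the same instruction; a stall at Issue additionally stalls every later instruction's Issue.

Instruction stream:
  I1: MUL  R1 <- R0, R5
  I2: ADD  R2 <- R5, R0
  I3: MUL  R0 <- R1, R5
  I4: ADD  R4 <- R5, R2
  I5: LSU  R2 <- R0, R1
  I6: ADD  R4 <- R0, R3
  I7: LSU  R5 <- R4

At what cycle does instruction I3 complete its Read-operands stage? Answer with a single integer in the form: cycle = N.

I1: IS=1 RO=2 EX=8 WR=9
I2: IS=2 RO=3 EX=5 WR=6
I3: IS=10 RO=11 EX=17 WR=18  [struct: MUL busy until I1 writes@9]
I4: IS=11 RO=12 EX=14 WR=15
I5: IS=12 RO=19 EX=20 WR=21  [RAW R0: wait I3 write@18]
I6: IS=16 RO=19 EX=21 WR=22  [struct: ADD busy until I4 writes@15; RAW R0: wait I3 write@18]
I7: IS=22 RO=23 EX=24 WR=25  [struct: LSU busy until I5 writes@21]

cycle = 11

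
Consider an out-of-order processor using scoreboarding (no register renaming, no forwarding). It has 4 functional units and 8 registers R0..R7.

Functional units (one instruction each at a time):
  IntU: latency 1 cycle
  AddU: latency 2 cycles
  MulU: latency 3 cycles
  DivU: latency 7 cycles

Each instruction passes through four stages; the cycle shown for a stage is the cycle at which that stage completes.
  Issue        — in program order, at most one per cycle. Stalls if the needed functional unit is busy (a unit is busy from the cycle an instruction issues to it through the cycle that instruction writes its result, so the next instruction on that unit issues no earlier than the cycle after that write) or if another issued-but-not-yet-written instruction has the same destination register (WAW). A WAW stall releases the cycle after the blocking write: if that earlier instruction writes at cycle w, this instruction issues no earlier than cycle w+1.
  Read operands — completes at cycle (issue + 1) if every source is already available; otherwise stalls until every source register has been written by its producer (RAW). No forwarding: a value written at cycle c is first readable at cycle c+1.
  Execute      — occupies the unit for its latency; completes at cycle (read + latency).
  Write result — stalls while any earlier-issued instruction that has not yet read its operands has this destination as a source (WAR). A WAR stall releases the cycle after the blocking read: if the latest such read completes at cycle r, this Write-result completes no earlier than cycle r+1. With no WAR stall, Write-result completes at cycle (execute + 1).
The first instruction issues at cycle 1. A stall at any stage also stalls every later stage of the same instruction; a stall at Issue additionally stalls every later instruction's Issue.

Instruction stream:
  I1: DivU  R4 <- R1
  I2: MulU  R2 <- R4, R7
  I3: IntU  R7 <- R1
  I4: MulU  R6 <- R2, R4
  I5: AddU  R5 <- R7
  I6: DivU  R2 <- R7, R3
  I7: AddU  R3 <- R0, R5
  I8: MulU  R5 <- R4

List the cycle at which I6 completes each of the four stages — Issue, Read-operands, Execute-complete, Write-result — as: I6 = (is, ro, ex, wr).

I1: IS=1 RO=2 EX=9 WR=10
I2: IS=2 RO=11 EX=14 WR=15  [RAW R4: wait I1 write@10]
I3: IS=3 RO=4 EX=5 WR=12  [WAR R7: wait I2 read@11]
I4: IS=16 RO=17 EX=20 WR=21  [struct: MulU busy until I2 writes@15]
I5: IS=17 RO=18 EX=20 WR=21
I6: IS=18 RO=19 EX=26 WR=27
I7: IS=22 RO=23 EX=25 WR=26  [struct: AddU busy until I5 writes@21]
I8: IS=23 RO=24 EX=27 WR=28

I6 = (18, 19, 26, 27)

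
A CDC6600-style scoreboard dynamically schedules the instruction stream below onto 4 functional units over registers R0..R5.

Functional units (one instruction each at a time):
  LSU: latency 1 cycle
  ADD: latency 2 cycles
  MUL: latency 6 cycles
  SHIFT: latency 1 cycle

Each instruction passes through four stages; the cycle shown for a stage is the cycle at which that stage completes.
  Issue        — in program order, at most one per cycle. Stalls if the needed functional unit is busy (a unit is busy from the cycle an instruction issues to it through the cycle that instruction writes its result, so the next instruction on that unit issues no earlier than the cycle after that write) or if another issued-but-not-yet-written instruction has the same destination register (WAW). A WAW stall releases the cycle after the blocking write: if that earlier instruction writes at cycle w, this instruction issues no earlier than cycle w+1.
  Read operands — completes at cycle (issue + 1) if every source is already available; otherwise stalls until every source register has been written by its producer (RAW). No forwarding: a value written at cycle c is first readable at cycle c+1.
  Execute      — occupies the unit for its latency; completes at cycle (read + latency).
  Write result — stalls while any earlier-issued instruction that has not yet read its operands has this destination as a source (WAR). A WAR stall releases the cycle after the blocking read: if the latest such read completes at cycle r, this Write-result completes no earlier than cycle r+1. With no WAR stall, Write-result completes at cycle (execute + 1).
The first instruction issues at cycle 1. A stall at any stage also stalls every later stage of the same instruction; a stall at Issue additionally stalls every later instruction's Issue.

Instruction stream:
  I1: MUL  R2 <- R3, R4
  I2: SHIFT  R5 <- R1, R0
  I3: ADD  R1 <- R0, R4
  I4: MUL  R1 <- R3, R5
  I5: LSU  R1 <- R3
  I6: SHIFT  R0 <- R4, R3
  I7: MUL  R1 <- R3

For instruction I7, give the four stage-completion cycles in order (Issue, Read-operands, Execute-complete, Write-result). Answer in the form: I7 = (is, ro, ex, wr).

I7 = (23, 24, 30, 31)

cycle 1: issue I1 (MUL)
cycle 2: I1 read-ops | issue I2 (SHIFT)
cycle 3: I2 read-ops | issue I3 (ADD)
cycle 4: I2 finished on SHIFT | I3 read-ops
cycle 5: I2→R5
cycle 6: I3 finished on ADD
cycle 7: I3→R1
cycle 8: I1 finished on MUL
cycle 9: I1→R2
cycle 10: issue I4 (MUL)
cycle 11: I4 read-ops
cycle 17: I4 finished on MUL
cycle 18: I4→R1
cycle 19: issue I5 (LSU)
cycle 20: I5 read-ops | issue I6 (SHIFT)
cycle 21: I5 finished on LSU | I6 read-ops
cycle 22: I5→R1 | I6 finished on SHIFT
cycle 23: I6→R0 | issue I7 (MUL)
cycle 24: I7 read-ops
cycle 30: I7 finished on MUL
cycle 31: I7→R1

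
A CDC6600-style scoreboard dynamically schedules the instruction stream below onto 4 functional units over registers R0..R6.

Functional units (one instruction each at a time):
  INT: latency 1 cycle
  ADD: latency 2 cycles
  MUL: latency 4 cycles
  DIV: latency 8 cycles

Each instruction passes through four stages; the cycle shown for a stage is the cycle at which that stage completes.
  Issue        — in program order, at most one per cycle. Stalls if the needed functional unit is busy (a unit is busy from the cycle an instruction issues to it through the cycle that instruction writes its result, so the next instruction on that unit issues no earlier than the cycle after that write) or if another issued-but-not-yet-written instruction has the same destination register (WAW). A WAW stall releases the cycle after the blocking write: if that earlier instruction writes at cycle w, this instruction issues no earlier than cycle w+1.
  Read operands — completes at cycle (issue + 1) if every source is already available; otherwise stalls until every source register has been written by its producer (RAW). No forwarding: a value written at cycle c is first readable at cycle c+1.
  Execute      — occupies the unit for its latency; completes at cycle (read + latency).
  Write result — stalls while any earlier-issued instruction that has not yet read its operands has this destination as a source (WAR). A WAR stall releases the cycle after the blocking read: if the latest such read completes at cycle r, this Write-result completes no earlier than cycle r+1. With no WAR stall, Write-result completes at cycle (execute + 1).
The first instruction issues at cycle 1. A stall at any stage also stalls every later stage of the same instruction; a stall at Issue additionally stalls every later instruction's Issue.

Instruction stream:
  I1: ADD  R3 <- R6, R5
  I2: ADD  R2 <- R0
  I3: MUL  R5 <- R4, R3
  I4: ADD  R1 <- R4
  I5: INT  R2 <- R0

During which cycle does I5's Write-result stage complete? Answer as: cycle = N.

  I1 | 1 | 2 | 4 | 5
  I2 | 6 | 7 | 9 | 10   struct: ADD busy until I1 writes@5
  I3 | 7 | 8 | 12 | 13
  I4 | 11 | 12 | 14 | 15   struct: ADD busy until I2 writes@10
  I5 | 12 | 13 | 14 | 15

cycle = 15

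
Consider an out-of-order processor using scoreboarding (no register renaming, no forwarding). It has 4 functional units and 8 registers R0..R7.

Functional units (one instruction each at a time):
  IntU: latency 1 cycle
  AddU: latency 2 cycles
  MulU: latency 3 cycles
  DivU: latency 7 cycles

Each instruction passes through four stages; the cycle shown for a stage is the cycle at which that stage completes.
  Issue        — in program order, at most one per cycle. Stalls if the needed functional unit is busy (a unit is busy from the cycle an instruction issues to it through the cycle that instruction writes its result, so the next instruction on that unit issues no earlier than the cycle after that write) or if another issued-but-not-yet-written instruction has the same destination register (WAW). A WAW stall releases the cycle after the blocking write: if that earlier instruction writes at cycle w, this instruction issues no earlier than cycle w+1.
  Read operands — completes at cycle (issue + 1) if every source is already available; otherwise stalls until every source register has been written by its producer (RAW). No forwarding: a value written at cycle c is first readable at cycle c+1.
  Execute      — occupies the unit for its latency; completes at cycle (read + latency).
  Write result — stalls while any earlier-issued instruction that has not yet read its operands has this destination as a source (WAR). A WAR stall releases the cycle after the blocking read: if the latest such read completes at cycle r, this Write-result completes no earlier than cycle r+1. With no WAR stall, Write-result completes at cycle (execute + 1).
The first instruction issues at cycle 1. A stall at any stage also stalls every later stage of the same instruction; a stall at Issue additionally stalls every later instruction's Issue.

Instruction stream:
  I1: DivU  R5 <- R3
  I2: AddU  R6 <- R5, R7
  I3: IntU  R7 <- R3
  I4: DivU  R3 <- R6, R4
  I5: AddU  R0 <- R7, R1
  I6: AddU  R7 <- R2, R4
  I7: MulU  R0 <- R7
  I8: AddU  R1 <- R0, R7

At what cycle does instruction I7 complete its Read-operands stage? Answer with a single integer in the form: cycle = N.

I1: IS=1 RO=2 EX=9 WR=10
I2: IS=2 RO=11 EX=13 WR=14  [RAW R5: wait I1 write@10]
I3: IS=3 RO=4 EX=5 WR=12  [WAR R7: wait I2 read@11]
I4: IS=11 RO=15 EX=22 WR=23  [struct: DivU busy until I1 writes@10; RAW R6: wait I2 write@14]
I5: IS=15 RO=16 EX=18 WR=19  [struct: AddU busy until I2 writes@14]
I6: IS=20 RO=21 EX=23 WR=24  [struct: AddU busy until I5 writes@19]
I7: IS=21 RO=25 EX=28 WR=29  [RAW R7: wait I6 write@24]
I8: IS=25 RO=30 EX=32 WR=33  [struct: AddU busy until I6 writes@24; RAW R0: wait I7 write@29]

cycle = 25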